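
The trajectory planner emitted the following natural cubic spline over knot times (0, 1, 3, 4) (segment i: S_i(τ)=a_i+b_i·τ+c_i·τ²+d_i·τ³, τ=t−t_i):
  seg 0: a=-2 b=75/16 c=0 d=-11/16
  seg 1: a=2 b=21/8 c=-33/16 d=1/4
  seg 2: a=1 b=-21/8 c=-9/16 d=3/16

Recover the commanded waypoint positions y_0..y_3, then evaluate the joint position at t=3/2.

y_0=-2 y_1=2 y_2=1 y_3=-2
S(3/2) = 181/64

y_0 = S_0(0) = a_0 = -2
y_1 = S_1(0) = a_1 = 2
y_2 = S_2(0) = a_2 = 1
y_3 = S_2(1) = -2
t_q=3/2 is in segment 1 (τ=1/2); S_1(τ)=181/64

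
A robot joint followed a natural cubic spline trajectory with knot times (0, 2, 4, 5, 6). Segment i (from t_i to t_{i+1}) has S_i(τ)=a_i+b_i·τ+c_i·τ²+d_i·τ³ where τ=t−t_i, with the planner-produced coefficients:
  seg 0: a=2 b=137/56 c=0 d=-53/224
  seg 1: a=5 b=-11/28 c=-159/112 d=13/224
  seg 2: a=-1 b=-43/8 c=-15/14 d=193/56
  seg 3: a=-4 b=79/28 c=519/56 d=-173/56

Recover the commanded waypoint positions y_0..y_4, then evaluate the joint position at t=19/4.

y_0=2 y_1=5 y_2=-1 y_3=-4 y_4=5
S(19/4) = -14981/3584

y_0 = S_0(0) = a_0 = 2
y_1 = S_1(0) = a_1 = 5
y_2 = S_2(0) = a_2 = -1
y_3 = S_3(0) = a_3 = -4
y_4 = S_3(1) = 5
t_q=19/4 is in segment 2 (τ=3/4); S_2(τ)=-14981/3584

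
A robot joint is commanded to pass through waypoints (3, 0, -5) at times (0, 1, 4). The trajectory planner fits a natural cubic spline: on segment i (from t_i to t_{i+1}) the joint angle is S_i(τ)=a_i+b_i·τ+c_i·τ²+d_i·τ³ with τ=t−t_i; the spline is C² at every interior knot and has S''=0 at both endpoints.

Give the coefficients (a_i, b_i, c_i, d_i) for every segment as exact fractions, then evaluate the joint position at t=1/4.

Δ: Δ0=-3, Δ1=-5/3
row 1: diag=8, rhs=8; c'=3/8, d'=1
back: M1=1
M: M0=0, M1=1, M2=0
seg 0: a=3, c=M0/2=0, d=(M1−M0)/(6·1)=1/6, b=Δ0−h0·(2M0+M1)/6=-19/6
seg 1: a=0, c=M1/2=1/2, d=(M2−M1)/(6·3)=-1/18, b=Δ1−h1·(2M1+M2)/6=-8/3
t_q=1/4 → seg 0, τ=1/4; S=3+-19/6·τ+0·τ²+1/6·τ³=283/128

  seg 0: a=3 b=-19/6 c=0 d=1/6
  seg 1: a=0 b=-8/3 c=1/2 d=-1/18
S(1/4) = 283/128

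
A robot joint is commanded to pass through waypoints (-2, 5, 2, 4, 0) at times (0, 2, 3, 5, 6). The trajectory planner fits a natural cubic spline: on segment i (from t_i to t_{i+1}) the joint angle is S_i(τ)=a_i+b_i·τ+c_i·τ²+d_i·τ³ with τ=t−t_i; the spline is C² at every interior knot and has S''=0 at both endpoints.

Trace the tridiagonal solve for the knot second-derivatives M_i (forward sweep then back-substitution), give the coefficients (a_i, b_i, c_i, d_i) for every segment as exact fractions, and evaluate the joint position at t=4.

  seg 0: a=-2 b=1135/186 c=0 d=-121/186
  seg 1: a=5 b=-317/186 c=-121/31 d=485/186
  seg 2: a=2 b=-157/93 c=243/62 d=-479/372
  seg 3: a=4 b=-136/93 c=-118/31 d=118/93
S(4) = 365/124

Δ: Δ0=7/2, Δ1=-3, Δ2=1, Δ3=-4
row 1: diag=6, rhs=-39; c'=1/6, d'=-13/2
row 2: denom=6−1·1/6=35/6; d'=(24−1·-13/2)/(35/6)=183/35
row 3: denom=6−2·12/35=186/35; d'=(-30−2·183/35)/(186/35)=-236/31
back: M3=-236/31
back: M2=183/35−12/35·-236/31=243/31
back: M1=-13/2−1/6·243/31=-242/31
M: M0=0, M1=-242/31, M2=243/31, M3=-236/31, M4=0
seg 0: a=-2, c=M0/2=0, d=(M1−M0)/(6·2)=-121/186, b=Δ0−h0·(2M0+M1)/6=1135/186
seg 1: a=5, c=M1/2=-121/31, d=(M2−M1)/(6·1)=485/186, b=Δ1−h1·(2M1+M2)/6=-317/186
seg 2: a=2, c=M2/2=243/62, d=(M3−M2)/(6·2)=-479/372, b=Δ2−h2·(2M2+M3)/6=-157/93
seg 3: a=4, c=M3/2=-118/31, d=(M4−M3)/(6·1)=118/93, b=Δ3−h3·(2M3+M4)/6=-136/93
t_q=4 → seg 2, τ=1; S=2+-157/93·τ+243/62·τ²+-479/372·τ³=365/124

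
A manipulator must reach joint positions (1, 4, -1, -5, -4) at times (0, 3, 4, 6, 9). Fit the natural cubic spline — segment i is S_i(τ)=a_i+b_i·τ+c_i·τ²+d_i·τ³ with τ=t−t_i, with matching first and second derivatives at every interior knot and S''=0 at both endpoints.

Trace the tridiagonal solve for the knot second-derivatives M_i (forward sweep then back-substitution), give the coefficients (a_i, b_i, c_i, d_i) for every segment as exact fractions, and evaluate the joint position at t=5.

Δ: Δ0=1, Δ1=-5, Δ2=-2, Δ3=1/3
row 1: diag=8, rhs=-36; c'=1/8, d'=-9/2
row 2: denom=6−1·1/8=47/8; d'=(18−1·-9/2)/(47/8)=180/47
row 3: denom=10−2·16/47=438/47; d'=(14−2·180/47)/(438/47)=149/219
back: M3=149/219
back: M2=180/47−16/47·149/219=788/219
back: M1=-9/2−1/8·788/219=-1084/219
M: M0=0, M1=-1084/219, M2=788/219, M3=149/219, M4=0
seg 0: a=1, c=M0/2=0, d=(M1−M0)/(6·3)=-542/1971, b=Δ0−h0·(2M0+M1)/6=761/219
seg 1: a=4, c=M1/2=-542/219, d=(M2−M1)/(6·1)=104/73, b=Δ1−h1·(2M1+M2)/6=-865/219
seg 2: a=-1, c=M2/2=394/219, d=(M3−M2)/(6·2)=-71/292, b=Δ2−h2·(2M2+M3)/6=-1013/219
seg 3: a=-5, c=M3/2=149/438, d=(M4−M3)/(6·3)=-149/3942, b=Δ3−h3·(2M3+M4)/6=-76/219
t_q=5 → seg 2, τ=1; S=-1+-1013/219·τ+394/219·τ²+-71/292·τ³=-3565/876

  seg 0: a=1 b=761/219 c=0 d=-542/1971
  seg 1: a=4 b=-865/219 c=-542/219 d=104/73
  seg 2: a=-1 b=-1013/219 c=394/219 d=-71/292
  seg 3: a=-5 b=-76/219 c=149/438 d=-149/3942
S(5) = -3565/876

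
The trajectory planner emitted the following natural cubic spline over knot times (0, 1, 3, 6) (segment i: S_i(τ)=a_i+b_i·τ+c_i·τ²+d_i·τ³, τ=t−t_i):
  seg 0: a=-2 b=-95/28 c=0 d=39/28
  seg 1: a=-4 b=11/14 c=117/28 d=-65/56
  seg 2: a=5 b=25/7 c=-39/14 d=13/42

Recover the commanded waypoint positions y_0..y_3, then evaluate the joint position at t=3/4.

y_0=-2 y_1=-4 y_2=5 y_3=-1
S(3/4) = -1013/256

y_0 = S_0(0) = a_0 = -2
y_1 = S_1(0) = a_1 = -4
y_2 = S_2(0) = a_2 = 5
y_3 = S_2(3) = -1
t_q=3/4 is in segment 0 (τ=3/4); S_0(τ)=-1013/256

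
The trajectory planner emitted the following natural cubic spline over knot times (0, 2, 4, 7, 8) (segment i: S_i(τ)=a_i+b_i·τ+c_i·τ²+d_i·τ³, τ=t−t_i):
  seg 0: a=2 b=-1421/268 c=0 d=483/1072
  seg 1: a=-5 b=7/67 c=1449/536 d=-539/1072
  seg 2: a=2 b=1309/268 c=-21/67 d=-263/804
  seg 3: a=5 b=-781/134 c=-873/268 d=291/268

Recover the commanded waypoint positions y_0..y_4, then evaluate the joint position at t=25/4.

y_0=2 y_1=-5 y_2=2 y_3=5 y_4=-3
S(25/4) = 131675/17152

y_0 = S_0(0) = a_0 = 2
y_1 = S_1(0) = a_1 = -5
y_2 = S_2(0) = a_2 = 2
y_3 = S_3(0) = a_3 = 5
y_4 = S_3(1) = -3
t_q=25/4 is in segment 2 (τ=9/4); S_2(τ)=131675/17152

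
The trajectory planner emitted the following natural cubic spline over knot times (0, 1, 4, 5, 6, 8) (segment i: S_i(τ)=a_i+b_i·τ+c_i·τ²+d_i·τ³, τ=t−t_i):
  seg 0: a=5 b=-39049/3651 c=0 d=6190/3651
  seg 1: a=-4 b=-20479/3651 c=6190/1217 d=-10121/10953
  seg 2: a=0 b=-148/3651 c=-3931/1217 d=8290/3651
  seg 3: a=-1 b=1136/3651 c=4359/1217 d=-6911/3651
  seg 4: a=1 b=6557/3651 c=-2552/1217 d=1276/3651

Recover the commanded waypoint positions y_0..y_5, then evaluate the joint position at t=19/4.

y_0 = S_0(0) = a_0 = 5
y_1 = S_1(0) = a_1 = -4
y_2 = S_2(0) = a_2 = 0
y_3 = S_3(0) = a_3 = -1
y_4 = S_4(0) = a_4 = 1
y_5 = S_4(2) = -1
t_q=19/4 is in segment 2 (τ=3/4); S_2(τ)=-34637/38944

y_0=5 y_1=-4 y_2=0 y_3=-1 y_4=1 y_5=-1
S(19/4) = -34637/38944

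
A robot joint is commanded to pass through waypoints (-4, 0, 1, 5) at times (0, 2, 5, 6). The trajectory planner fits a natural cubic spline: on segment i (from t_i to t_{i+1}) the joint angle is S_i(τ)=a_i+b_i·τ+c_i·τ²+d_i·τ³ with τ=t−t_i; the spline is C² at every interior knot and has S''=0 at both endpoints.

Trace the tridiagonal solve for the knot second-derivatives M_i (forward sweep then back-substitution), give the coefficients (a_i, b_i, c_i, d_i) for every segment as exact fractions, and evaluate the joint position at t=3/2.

Δ: Δ0=2, Δ1=1/3, Δ2=4
row 1: diag=10, rhs=-10; c'=3/10, d'=-1
row 2: denom=8−3·3/10=71/10; d'=(22−3·-1)/(71/10)=250/71
back: M2=250/71
back: M1=-1−3/10·250/71=-146/71
M: M0=0, M1=-146/71, M2=250/71, M3=0
seg 0: a=-4, c=M0/2=0, d=(M1−M0)/(6·2)=-73/426, b=Δ0−h0·(2M0+M1)/6=572/213
seg 1: a=0, c=M1/2=-73/71, d=(M2−M1)/(6·3)=22/71, b=Δ1−h1·(2M1+M2)/6=134/213
seg 2: a=1, c=M2/2=125/71, d=(M3−M2)/(6·1)=-125/213, b=Δ2−h2·(2M2+M3)/6=602/213
t_q=3/2 → seg 0, τ=3/2; S=-4+572/213·τ+0·τ²+-73/426·τ³=-625/1136

  seg 0: a=-4 b=572/213 c=0 d=-73/426
  seg 1: a=0 b=134/213 c=-73/71 d=22/71
  seg 2: a=1 b=602/213 c=125/71 d=-125/213
S(3/2) = -625/1136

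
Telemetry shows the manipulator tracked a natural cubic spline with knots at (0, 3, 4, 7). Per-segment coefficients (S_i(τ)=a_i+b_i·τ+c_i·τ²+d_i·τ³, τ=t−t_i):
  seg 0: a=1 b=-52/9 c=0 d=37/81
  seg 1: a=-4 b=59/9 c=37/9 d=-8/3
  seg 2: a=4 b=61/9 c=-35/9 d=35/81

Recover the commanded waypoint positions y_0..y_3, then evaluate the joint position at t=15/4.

y_0=1 y_1=-4 y_2=4 y_3=1
S(15/4) = 101/48

y_0 = S_0(0) = a_0 = 1
y_1 = S_1(0) = a_1 = -4
y_2 = S_2(0) = a_2 = 4
y_3 = S_2(3) = 1
t_q=15/4 is in segment 1 (τ=3/4); S_1(τ)=101/48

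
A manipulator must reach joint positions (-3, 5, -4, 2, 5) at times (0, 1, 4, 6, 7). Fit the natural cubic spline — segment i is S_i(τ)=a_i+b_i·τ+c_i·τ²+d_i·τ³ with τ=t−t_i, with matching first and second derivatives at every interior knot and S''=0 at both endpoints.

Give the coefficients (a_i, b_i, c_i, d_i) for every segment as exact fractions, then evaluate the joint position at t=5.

  seg 0: a=-3 b=1938/197 c=0 d=-362/197
  seg 1: a=5 b=852/197 c=-1086/197 d=605/591
  seg 2: a=-4 b=-219/197 c=729/197 d=-162/197
  seg 3: a=2 b=753/197 c=-243/197 d=81/197
S(5) = -440/197

Δ: Δ0=8, Δ1=-3, Δ2=3, Δ3=3
row 1: diag=8, rhs=-66; c'=3/8, d'=-33/4
row 2: denom=10−3·3/8=71/8; d'=(36−3·-33/4)/(71/8)=486/71
row 3: denom=6−2·16/71=394/71; d'=(0−2·486/71)/(394/71)=-486/197
back: M3=-486/197
back: M2=486/71−16/71·-486/197=1458/197
back: M1=-33/4−3/8·1458/197=-2172/197
M: M0=0, M1=-2172/197, M2=1458/197, M3=-486/197, M4=0
seg 0: a=-3, c=M0/2=0, d=(M1−M0)/(6·1)=-362/197, b=Δ0−h0·(2M0+M1)/6=1938/197
seg 1: a=5, c=M1/2=-1086/197, d=(M2−M1)/(6·3)=605/591, b=Δ1−h1·(2M1+M2)/6=852/197
seg 2: a=-4, c=M2/2=729/197, d=(M3−M2)/(6·2)=-162/197, b=Δ2−h2·(2M2+M3)/6=-219/197
seg 3: a=2, c=M3/2=-243/197, d=(M4−M3)/(6·1)=81/197, b=Δ3−h3·(2M3+M4)/6=753/197
t_q=5 → seg 2, τ=1; S=-4+-219/197·τ+729/197·τ²+-162/197·τ³=-440/197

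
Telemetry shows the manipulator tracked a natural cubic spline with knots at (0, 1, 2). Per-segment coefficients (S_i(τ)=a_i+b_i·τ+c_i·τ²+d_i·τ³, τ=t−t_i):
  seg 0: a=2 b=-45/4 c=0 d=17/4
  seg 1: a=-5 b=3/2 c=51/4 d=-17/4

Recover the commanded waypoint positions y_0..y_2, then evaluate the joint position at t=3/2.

y_0=2 y_1=-5 y_2=5
S(3/2) = -51/32

y_0 = S_0(0) = a_0 = 2
y_1 = S_1(0) = a_1 = -5
y_2 = S_1(1) = 5
t_q=3/2 is in segment 1 (τ=1/2); S_1(τ)=-51/32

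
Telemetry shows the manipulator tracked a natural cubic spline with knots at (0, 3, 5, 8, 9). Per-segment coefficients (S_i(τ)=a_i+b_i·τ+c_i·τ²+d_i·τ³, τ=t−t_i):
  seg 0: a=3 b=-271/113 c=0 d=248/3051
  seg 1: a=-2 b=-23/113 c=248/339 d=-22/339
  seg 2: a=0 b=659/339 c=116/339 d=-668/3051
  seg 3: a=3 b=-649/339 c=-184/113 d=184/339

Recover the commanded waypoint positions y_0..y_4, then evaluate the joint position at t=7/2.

y_0 = S_0(0) = a_0 = 3
y_1 = S_1(0) = a_1 = -2
y_2 = S_2(0) = a_2 = 0
y_3 = S_3(0) = a_3 = 3
y_4 = S_3(1) = 0
t_q=7/2 is in segment 1 (τ=1/2); S_1(τ)=-871/452

y_0=3 y_1=-2 y_2=0 y_3=3 y_4=0
S(7/2) = -871/452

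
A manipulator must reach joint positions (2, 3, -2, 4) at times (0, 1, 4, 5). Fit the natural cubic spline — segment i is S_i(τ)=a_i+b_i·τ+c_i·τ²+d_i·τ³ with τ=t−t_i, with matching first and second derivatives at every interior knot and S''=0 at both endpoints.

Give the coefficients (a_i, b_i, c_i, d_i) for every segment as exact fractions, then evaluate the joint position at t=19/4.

  seg 0: a=2 b=298/165 c=0 d=-133/165
  seg 1: a=3 b=-101/165 c=-133/55 d=31/45
  seg 2: a=-2 b=574/165 c=208/55 d=-208/165
S(19/4) = 97/44

Δ: Δ0=1, Δ1=-5/3, Δ2=6
row 1: diag=8, rhs=-16; c'=3/8, d'=-2
row 2: denom=8−3·3/8=55/8; d'=(46−3·-2)/(55/8)=416/55
back: M2=416/55
back: M1=-2−3/8·416/55=-266/55
M: M0=0, M1=-266/55, M2=416/55, M3=0
seg 0: a=2, c=M0/2=0, d=(M1−M0)/(6·1)=-133/165, b=Δ0−h0·(2M0+M1)/6=298/165
seg 1: a=3, c=M1/2=-133/55, d=(M2−M1)/(6·3)=31/45, b=Δ1−h1·(2M1+M2)/6=-101/165
seg 2: a=-2, c=M2/2=208/55, d=(M3−M2)/(6·1)=-208/165, b=Δ2−h2·(2M2+M3)/6=574/165
t_q=19/4 → seg 2, τ=3/4; S=-2+574/165·τ+208/55·τ²+-208/165·τ³=97/44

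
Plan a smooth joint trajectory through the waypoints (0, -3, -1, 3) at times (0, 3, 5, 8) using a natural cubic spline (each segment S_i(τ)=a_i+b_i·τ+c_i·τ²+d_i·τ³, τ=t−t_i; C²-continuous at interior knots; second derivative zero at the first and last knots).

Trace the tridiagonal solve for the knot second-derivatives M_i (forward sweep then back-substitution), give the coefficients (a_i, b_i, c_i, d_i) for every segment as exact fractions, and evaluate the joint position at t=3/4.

Δ: Δ0=-1, Δ1=1, Δ2=4/3
row 1: diag=10, rhs=12; c'=1/5, d'=6/5
row 2: denom=10−2·1/5=48/5; d'=(2−2·6/5)/(48/5)=-1/24
back: M2=-1/24
back: M1=6/5−1/5·-1/24=29/24
M: M0=0, M1=29/24, M2=-1/24, M3=0
seg 0: a=0, c=M0/2=0, d=(M1−M0)/(6·3)=29/432, b=Δ0−h0·(2M0+M1)/6=-77/48
seg 1: a=-3, c=M1/2=29/48, d=(M2−M1)/(6·2)=-5/48, b=Δ1−h1·(2M1+M2)/6=5/24
seg 2: a=-1, c=M2/2=-1/48, d=(M3−M2)/(6·3)=1/432, b=Δ2−h2·(2M2+M3)/6=11/8
t_q=3/4 → seg 0, τ=3/4; S=0+-77/48·τ+0·τ²+29/432·τ³=-1203/1024

  seg 0: a=0 b=-77/48 c=0 d=29/432
  seg 1: a=-3 b=5/24 c=29/48 d=-5/48
  seg 2: a=-1 b=11/8 c=-1/48 d=1/432
S(3/4) = -1203/1024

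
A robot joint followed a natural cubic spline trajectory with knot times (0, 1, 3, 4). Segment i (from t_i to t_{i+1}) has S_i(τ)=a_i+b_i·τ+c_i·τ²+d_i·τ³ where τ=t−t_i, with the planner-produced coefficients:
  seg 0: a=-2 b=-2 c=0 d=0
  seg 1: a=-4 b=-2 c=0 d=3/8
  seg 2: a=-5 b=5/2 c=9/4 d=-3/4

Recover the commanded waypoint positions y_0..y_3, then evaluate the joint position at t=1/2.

y_0 = S_0(0) = a_0 = -2
y_1 = S_1(0) = a_1 = -4
y_2 = S_2(0) = a_2 = -5
y_3 = S_2(1) = -1
t_q=1/2 is in segment 0 (τ=1/2); S_0(τ)=-3

y_0=-2 y_1=-4 y_2=-5 y_3=-1
S(1/2) = -3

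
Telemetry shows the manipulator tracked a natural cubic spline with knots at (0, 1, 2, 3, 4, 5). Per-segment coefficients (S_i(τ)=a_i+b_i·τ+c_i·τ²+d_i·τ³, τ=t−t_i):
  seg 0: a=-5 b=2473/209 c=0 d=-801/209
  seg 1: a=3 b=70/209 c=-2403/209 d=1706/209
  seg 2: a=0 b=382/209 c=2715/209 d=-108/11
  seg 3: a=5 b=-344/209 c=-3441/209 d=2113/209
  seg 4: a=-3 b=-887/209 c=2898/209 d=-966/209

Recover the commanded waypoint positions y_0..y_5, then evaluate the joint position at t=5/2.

y_0=-5 y_1=3 y_2=0 y_3=5 y_4=-3 y_5=2
S(5/2) = 223/76

y_0 = S_0(0) = a_0 = -5
y_1 = S_1(0) = a_1 = 3
y_2 = S_2(0) = a_2 = 0
y_3 = S_3(0) = a_3 = 5
y_4 = S_4(0) = a_4 = -3
y_5 = S_4(1) = 2
t_q=5/2 is in segment 2 (τ=1/2); S_2(τ)=223/76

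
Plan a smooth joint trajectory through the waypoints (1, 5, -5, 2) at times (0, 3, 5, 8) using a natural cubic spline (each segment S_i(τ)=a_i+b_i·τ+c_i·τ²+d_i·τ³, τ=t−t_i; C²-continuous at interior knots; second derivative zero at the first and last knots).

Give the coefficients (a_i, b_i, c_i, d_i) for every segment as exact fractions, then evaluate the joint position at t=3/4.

  seg 0: a=1 b=181/48 c=0 d=-13/48
  seg 1: a=5 b=-85/24 c=-39/16 d=41/48
  seg 2: a=-5 b=-73/24 c=43/16 d=-43/144
S(3/4) = 3803/1024

Δ: Δ0=4/3, Δ1=-5, Δ2=7/3
row 1: diag=10, rhs=-38; c'=1/5, d'=-19/5
row 2: denom=10−2·1/5=48/5; d'=(44−2·-19/5)/(48/5)=43/8
back: M2=43/8
back: M1=-19/5−1/5·43/8=-39/8
M: M0=0, M1=-39/8, M2=43/8, M3=0
seg 0: a=1, c=M0/2=0, d=(M1−M0)/(6·3)=-13/48, b=Δ0−h0·(2M0+M1)/6=181/48
seg 1: a=5, c=M1/2=-39/16, d=(M2−M1)/(6·2)=41/48, b=Δ1−h1·(2M1+M2)/6=-85/24
seg 2: a=-5, c=M2/2=43/16, d=(M3−M2)/(6·3)=-43/144, b=Δ2−h2·(2M2+M3)/6=-73/24
t_q=3/4 → seg 0, τ=3/4; S=1+181/48·τ+0·τ²+-13/48·τ³=3803/1024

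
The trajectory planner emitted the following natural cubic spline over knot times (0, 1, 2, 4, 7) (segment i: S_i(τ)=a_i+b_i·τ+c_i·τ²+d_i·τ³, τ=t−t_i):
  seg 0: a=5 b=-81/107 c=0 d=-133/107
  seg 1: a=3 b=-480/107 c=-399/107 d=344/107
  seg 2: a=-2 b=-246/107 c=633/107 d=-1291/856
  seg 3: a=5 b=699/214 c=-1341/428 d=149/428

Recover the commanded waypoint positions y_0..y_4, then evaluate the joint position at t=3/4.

y_0 = S_0(0) = a_0 = 5
y_1 = S_1(0) = a_1 = 3
y_2 = S_2(0) = a_2 = -2
y_3 = S_3(0) = a_3 = 5
y_4 = S_3(3) = -4
t_q=3/4 is in segment 0 (τ=3/4); S_0(τ)=26761/6848

y_0=5 y_1=3 y_2=-2 y_3=5 y_4=-4
S(3/4) = 26761/6848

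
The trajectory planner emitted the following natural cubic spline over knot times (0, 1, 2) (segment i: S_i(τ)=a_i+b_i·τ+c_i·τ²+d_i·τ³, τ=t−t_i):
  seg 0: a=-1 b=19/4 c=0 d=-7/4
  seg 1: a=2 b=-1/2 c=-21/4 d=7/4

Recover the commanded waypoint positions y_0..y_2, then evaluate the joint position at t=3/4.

y_0=-1 y_1=2 y_2=-2
S(3/4) = 467/256

y_0 = S_0(0) = a_0 = -1
y_1 = S_1(0) = a_1 = 2
y_2 = S_1(1) = -2
t_q=3/4 is in segment 0 (τ=3/4); S_0(τ)=467/256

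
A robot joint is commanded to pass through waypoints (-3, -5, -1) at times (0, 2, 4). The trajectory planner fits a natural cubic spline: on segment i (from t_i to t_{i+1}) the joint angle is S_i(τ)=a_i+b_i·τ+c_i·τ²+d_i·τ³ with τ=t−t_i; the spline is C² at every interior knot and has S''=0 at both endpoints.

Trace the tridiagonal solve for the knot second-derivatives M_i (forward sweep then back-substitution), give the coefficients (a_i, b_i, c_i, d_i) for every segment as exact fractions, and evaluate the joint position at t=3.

Δ: Δ0=-1, Δ1=2
row 1: diag=8, rhs=18; c'=1/4, d'=9/4
back: M1=9/4
M: M0=0, M1=9/4, M2=0
seg 0: a=-3, c=M0/2=0, d=(M1−M0)/(6·2)=3/16, b=Δ0−h0·(2M0+M1)/6=-7/4
seg 1: a=-5, c=M1/2=9/8, d=(M2−M1)/(6·2)=-3/16, b=Δ1−h1·(2M1+M2)/6=1/2
t_q=3 → seg 1, τ=1; S=-5+1/2·τ+9/8·τ²+-3/16·τ³=-57/16

  seg 0: a=-3 b=-7/4 c=0 d=3/16
  seg 1: a=-5 b=1/2 c=9/8 d=-3/16
S(3) = -57/16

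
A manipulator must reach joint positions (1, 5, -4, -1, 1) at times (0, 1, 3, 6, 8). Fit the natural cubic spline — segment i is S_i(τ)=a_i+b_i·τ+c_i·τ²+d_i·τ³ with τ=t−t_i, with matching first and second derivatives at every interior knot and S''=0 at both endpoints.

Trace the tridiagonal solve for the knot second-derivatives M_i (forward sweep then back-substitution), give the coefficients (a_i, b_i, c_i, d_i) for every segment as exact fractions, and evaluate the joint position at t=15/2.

  seg 0: a=1 b=5815/1012 c=0 d=-1767/1012
  seg 1: a=5 b=257/506 c=-5301/1012 d=2767/2024
  seg 2: a=-4 b=-1022/253 c=750/253 d=-325/759
  seg 3: a=-1 b=553/253 c=-225/253 d=75/506
S(15/2) = 3149/4048

Δ: Δ0=4, Δ1=-9/2, Δ2=1, Δ3=1
row 1: diag=6, rhs=-51; c'=1/3, d'=-17/2
row 2: denom=10−2·1/3=28/3; d'=(33−2·-17/2)/(28/3)=75/14
row 3: denom=10−3·9/28=253/28; d'=(0−3·75/14)/(253/28)=-450/253
back: M3=-450/253
back: M2=75/14−9/28·-450/253=1500/253
back: M1=-17/2−1/3·1500/253=-5301/506
M: M0=0, M1=-5301/506, M2=1500/253, M3=-450/253, M4=0
seg 0: a=1, c=M0/2=0, d=(M1−M0)/(6·1)=-1767/1012, b=Δ0−h0·(2M0+M1)/6=5815/1012
seg 1: a=5, c=M1/2=-5301/1012, d=(M2−M1)/(6·2)=2767/2024, b=Δ1−h1·(2M1+M2)/6=257/506
seg 2: a=-4, c=M2/2=750/253, d=(M3−M2)/(6·3)=-325/759, b=Δ2−h2·(2M2+M3)/6=-1022/253
seg 3: a=-1, c=M3/2=-225/253, d=(M4−M3)/(6·2)=75/506, b=Δ3−h3·(2M3+M4)/6=553/253
t_q=15/2 → seg 3, τ=3/2; S=-1+553/253·τ+-225/253·τ²+75/506·τ³=3149/4048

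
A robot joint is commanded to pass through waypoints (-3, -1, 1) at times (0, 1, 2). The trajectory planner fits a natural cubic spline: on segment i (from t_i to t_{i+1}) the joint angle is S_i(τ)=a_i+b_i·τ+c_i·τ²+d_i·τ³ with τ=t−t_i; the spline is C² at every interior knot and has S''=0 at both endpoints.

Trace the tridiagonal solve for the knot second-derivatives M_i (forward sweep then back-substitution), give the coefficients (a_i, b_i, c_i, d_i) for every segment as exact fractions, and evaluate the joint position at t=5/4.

  seg 0: a=-3 b=2 c=0 d=0
  seg 1: a=-1 b=2 c=0 d=0
S(5/4) = -1/2

Δ: Δ0=2, Δ1=2
row 1: diag=4, rhs=0; c'=1/4, d'=0
back: M1=0
M: M0=0, M1=0, M2=0
seg 0: a=-3, c=M0/2=0, d=(M1−M0)/(6·1)=0, b=Δ0−h0·(2M0+M1)/6=2
seg 1: a=-1, c=M1/2=0, d=(M2−M1)/(6·1)=0, b=Δ1−h1·(2M1+M2)/6=2
t_q=5/4 → seg 1, τ=1/4; S=-1+2·τ+0·τ²+0·τ³=-1/2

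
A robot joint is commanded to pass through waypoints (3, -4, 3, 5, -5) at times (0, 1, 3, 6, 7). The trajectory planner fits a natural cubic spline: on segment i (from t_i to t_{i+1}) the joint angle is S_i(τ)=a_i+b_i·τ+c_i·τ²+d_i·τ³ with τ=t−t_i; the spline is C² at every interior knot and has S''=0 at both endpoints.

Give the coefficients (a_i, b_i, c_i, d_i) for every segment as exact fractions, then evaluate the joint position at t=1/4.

Δ: Δ0=-7, Δ1=7/2, Δ2=2/3, Δ3=-10
row 1: diag=6, rhs=63; c'=1/3, d'=21/2
row 2: denom=10−2·1/3=28/3; d'=(-17−2·21/2)/(28/3)=-57/14
row 3: denom=8−3·9/28=197/28; d'=(-64−3·-57/14)/(197/28)=-1450/197
back: M3=-1450/197
back: M2=-57/14−9/28·-1450/197=-336/197
back: M1=21/2−1/3·-336/197=4361/394
M: M0=0, M1=4361/394, M2=-336/197, M3=-1450/197, M4=0
seg 0: a=3, c=M0/2=0, d=(M1−M0)/(6·1)=4361/2364, b=Δ0−h0·(2M0+M1)/6=-20909/2364
seg 1: a=-4, c=M1/2=4361/788, d=(M2−M1)/(6·2)=-5033/4728, b=Δ1−h1·(2M1+M2)/6=-3913/1182
seg 2: a=3, c=M2/2=-168/197, d=(M3−M2)/(6·3)=-557/1773, b=Δ2−h2·(2M2+M3)/6=3577/591
seg 3: a=5, c=M3/2=-725/197, d=(M4−M3)/(6·1)=725/591, b=Δ3−h3·(2M3+M4)/6=-4460/591
t_q=1/4 → seg 0, τ=1/4; S=3+-20909/2364·τ+0·τ²+4361/2364·τ³=41235/50432

  seg 0: a=3 b=-20909/2364 c=0 d=4361/2364
  seg 1: a=-4 b=-3913/1182 c=4361/788 d=-5033/4728
  seg 2: a=3 b=3577/591 c=-168/197 d=-557/1773
  seg 3: a=5 b=-4460/591 c=-725/197 d=725/591
S(1/4) = 41235/50432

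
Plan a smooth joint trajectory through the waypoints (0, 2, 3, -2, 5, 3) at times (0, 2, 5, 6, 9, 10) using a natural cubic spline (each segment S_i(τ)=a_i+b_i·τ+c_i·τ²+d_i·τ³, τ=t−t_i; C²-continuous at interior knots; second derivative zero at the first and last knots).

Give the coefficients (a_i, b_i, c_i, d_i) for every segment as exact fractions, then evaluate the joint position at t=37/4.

  seg 0: a=0 b=737/1275 c=0 d=269/2550
  seg 1: a=2 b=2351/1275 c=269/425 d=-161/425
  seg 2: a=3 b=-344/75 c=-236/85 d=3013/1275
  seg 3: a=-2 b=-3889/1275 c=1833/425 d=-3211/3825
  seg 4: a=5 b=206/1275 c=-1378/425 d=1378/1275
S(37/4) = 66023/13600

Δ: Δ0=1, Δ1=1/3, Δ2=-5, Δ3=7/3, Δ4=-2
row 1: diag=10, rhs=-4; c'=3/10, d'=-2/5
row 2: denom=8−3·3/10=71/10; d'=(-32−3·-2/5)/(71/10)=-308/71
row 3: denom=8−1·10/71=558/71; d'=(44−1·-308/71)/(558/71)=572/93
row 4: denom=8−3·71/186=425/62; d'=(-26−3·572/93)/(425/62)=-2756/425
back: M4=-2756/425
back: M3=572/93−71/186·-2756/425=3666/425
back: M2=-308/71−10/71·3666/425=-472/85
back: M1=-2/5−3/10·-472/85=538/425
M: M0=0, M1=538/425, M2=-472/85, M3=3666/425, M4=-2756/425, M5=0
seg 0: a=0, c=M0/2=0, d=(M1−M0)/(6·2)=269/2550, b=Δ0−h0·(2M0+M1)/6=737/1275
seg 1: a=2, c=M1/2=269/425, d=(M2−M1)/(6·3)=-161/425, b=Δ1−h1·(2M1+M2)/6=2351/1275
seg 2: a=3, c=M2/2=-236/85, d=(M3−M2)/(6·1)=3013/1275, b=Δ2−h2·(2M2+M3)/6=-344/75
seg 3: a=-2, c=M3/2=1833/425, d=(M4−M3)/(6·3)=-3211/3825, b=Δ3−h3·(2M3+M4)/6=-3889/1275
seg 4: a=5, c=M4/2=-1378/425, d=(M5−M4)/(6·1)=1378/1275, b=Δ4−h4·(2M4+M5)/6=206/1275
t_q=37/4 → seg 4, τ=1/4; S=5+206/1275·τ+-1378/425·τ²+1378/1275·τ³=66023/13600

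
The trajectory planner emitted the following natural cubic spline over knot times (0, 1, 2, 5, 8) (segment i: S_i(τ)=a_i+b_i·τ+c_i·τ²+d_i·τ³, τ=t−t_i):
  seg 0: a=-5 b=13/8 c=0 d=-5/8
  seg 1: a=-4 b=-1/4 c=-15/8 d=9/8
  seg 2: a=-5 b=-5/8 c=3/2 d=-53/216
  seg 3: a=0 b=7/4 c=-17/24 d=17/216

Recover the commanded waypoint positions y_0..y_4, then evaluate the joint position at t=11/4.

y_0=-5 y_1=-4 y_2=-5 y_3=0 y_4=1
S(11/4) = -2421/512

y_0 = S_0(0) = a_0 = -5
y_1 = S_1(0) = a_1 = -4
y_2 = S_2(0) = a_2 = -5
y_3 = S_3(0) = a_3 = 0
y_4 = S_3(3) = 1
t_q=11/4 is in segment 2 (τ=3/4); S_2(τ)=-2421/512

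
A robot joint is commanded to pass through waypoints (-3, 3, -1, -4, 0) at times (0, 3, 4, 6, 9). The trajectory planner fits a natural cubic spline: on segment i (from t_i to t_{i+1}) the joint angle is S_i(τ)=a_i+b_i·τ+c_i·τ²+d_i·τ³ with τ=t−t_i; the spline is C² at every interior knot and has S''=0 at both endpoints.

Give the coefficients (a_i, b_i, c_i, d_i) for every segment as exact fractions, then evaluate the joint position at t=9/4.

Δ: Δ0=2, Δ1=-4, Δ2=-3/2, Δ3=4/3
row 1: diag=8, rhs=-36; c'=1/8, d'=-9/2
row 2: denom=6−1·1/8=47/8; d'=(15−1·-9/2)/(47/8)=156/47
row 3: denom=10−2·16/47=438/47; d'=(17−2·156/47)/(438/47)=487/438
back: M3=487/438
back: M2=156/47−16/47·487/438=644/219
back: M1=-9/2−1/8·644/219=-1066/219
M: M0=0, M1=-1066/219, M2=644/219, M3=487/438, M4=0
seg 0: a=-3, c=M0/2=0, d=(M1−M0)/(6·3)=-533/1971, b=Δ0−h0·(2M0+M1)/6=971/219
seg 1: a=3, c=M1/2=-533/219, d=(M2−M1)/(6·1)=95/73, b=Δ1−h1·(2M1+M2)/6=-628/219
seg 2: a=-1, c=M2/2=322/219, d=(M3−M2)/(6·2)=-89/584, b=Δ2−h2·(2M2+M3)/6=-839/219
seg 3: a=-4, c=M3/2=487/876, d=(M4−M3)/(6·3)=-487/7884, b=Δ3−h3·(2M3+M4)/6=97/438
t_q=9/4 → seg 0, τ=9/4; S=-3+971/219·τ+0·τ²+-533/1971·τ³=18201/4672

  seg 0: a=-3 b=971/219 c=0 d=-533/1971
  seg 1: a=3 b=-628/219 c=-533/219 d=95/73
  seg 2: a=-1 b=-839/219 c=322/219 d=-89/584
  seg 3: a=-4 b=97/438 c=487/876 d=-487/7884
S(9/4) = 18201/4672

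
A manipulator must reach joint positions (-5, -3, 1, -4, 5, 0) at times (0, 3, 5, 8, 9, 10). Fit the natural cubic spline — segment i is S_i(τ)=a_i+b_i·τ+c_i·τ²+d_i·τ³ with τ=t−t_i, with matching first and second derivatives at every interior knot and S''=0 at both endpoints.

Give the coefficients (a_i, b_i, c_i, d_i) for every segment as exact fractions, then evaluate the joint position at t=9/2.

Δ: Δ0=2/3, Δ1=2, Δ2=-5/3, Δ3=9, Δ4=-5
row 1: diag=10, rhs=8; c'=1/5, d'=4/5
row 2: denom=10−2·1/5=48/5; d'=(-22−2·4/5)/(48/5)=-59/24
row 3: denom=8−3·5/16=113/16; d'=(64−3·-59/24)/(113/16)=1142/113
row 4: denom=4−1·16/113=436/113; d'=(-84−1·1142/113)/(436/113)=-5317/218
back: M4=-5317/218
back: M3=1142/113−16/113·-5317/218=1478/109
back: M2=-59/24−5/16·1478/109=-4379/654
back: M1=4/5−1/5·-4379/654=1399/654
M: M0=0, M1=1399/654, M2=-4379/654, M3=1478/109, M4=-5317/218, M5=0
seg 0: a=-5, c=M0/2=0, d=(M1−M0)/(6·3)=1399/11772, b=Δ0−h0·(2M0+M1)/6=-527/1308
seg 1: a=-3, c=M1/2=1399/1308, d=(M2−M1)/(6·2)=-321/436, b=Δ1−h1·(2M1+M2)/6=1835/654
seg 2: a=1, c=M2/2=-4379/1308, d=(M3−M2)/(6·3)=13247/11772, b=Δ2−h2·(2M2+M3)/6=-1145/654
seg 3: a=-4, c=M3/2=739/109, d=(M4−M3)/(6·1)=-8273/1308, b=Δ3−h3·(2M3+M4)/6=11177/1308
seg 4: a=5, c=M4/2=-5317/436, d=(M5−M4)/(6·1)=5317/1308, b=Δ4−h4·(2M4+M5)/6=2047/654
t_q=9/2 → seg 1, τ=3/2; S=-3+1835/654·τ+1399/1308·τ²+-321/436·τ³=3943/3488

  seg 0: a=-5 b=-527/1308 c=0 d=1399/11772
  seg 1: a=-3 b=1835/654 c=1399/1308 d=-321/436
  seg 2: a=1 b=-1145/654 c=-4379/1308 d=13247/11772
  seg 3: a=-4 b=11177/1308 c=739/109 d=-8273/1308
  seg 4: a=5 b=2047/654 c=-5317/436 d=5317/1308
S(9/2) = 3943/3488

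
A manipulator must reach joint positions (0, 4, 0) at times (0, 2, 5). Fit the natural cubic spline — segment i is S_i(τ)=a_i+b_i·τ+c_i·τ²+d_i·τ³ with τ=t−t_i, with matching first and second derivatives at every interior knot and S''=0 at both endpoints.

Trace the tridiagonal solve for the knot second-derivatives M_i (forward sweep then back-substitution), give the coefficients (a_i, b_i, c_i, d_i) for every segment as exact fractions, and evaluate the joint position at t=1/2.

Δ: Δ0=2, Δ1=-4/3
row 1: diag=10, rhs=-20; c'=3/10, d'=-2
back: M1=-2
M: M0=0, M1=-2, M2=0
seg 0: a=0, c=M0/2=0, d=(M1−M0)/(6·2)=-1/6, b=Δ0−h0·(2M0+M1)/6=8/3
seg 1: a=4, c=M1/2=-1, d=(M2−M1)/(6·3)=1/9, b=Δ1−h1·(2M1+M2)/6=2/3
t_q=1/2 → seg 0, τ=1/2; S=0+8/3·τ+0·τ²+-1/6·τ³=21/16

  seg 0: a=0 b=8/3 c=0 d=-1/6
  seg 1: a=4 b=2/3 c=-1 d=1/9
S(1/2) = 21/16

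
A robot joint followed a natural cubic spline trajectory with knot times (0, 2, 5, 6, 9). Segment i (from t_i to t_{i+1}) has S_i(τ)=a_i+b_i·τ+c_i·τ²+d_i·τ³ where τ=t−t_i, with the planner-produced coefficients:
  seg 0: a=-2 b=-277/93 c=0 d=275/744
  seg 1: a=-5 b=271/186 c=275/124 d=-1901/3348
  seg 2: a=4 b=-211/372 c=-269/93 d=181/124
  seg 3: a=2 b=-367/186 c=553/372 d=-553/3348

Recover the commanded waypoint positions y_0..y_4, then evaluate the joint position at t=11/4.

y_0 = S_0(0) = a_0 = -2
y_1 = S_1(0) = a_1 = -5
y_2 = S_2(0) = a_2 = 4
y_3 = S_3(0) = a_3 = 2
y_4 = S_3(3) = 5
t_q=11/4 is in segment 1 (τ=3/4); S_1(τ)=-23009/7936

y_0=-2 y_1=-5 y_2=4 y_3=2 y_4=5
S(11/4) = -23009/7936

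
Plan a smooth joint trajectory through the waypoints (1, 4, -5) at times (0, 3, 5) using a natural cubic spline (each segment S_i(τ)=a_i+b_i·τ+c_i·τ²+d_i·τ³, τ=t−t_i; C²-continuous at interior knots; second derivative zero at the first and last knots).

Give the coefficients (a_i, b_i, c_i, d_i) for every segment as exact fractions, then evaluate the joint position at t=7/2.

  seg 0: a=1 b=53/20 c=0 d=-11/60
  seg 1: a=4 b=-23/10 c=-33/20 d=11/40
S(7/2) = 791/320

Δ: Δ0=1, Δ1=-9/2
row 1: diag=10, rhs=-33; c'=1/5, d'=-33/10
back: M1=-33/10
M: M0=0, M1=-33/10, M2=0
seg 0: a=1, c=M0/2=0, d=(M1−M0)/(6·3)=-11/60, b=Δ0−h0·(2M0+M1)/6=53/20
seg 1: a=4, c=M1/2=-33/20, d=(M2−M1)/(6·2)=11/40, b=Δ1−h1·(2M1+M2)/6=-23/10
t_q=7/2 → seg 1, τ=1/2; S=4+-23/10·τ+-33/20·τ²+11/40·τ³=791/320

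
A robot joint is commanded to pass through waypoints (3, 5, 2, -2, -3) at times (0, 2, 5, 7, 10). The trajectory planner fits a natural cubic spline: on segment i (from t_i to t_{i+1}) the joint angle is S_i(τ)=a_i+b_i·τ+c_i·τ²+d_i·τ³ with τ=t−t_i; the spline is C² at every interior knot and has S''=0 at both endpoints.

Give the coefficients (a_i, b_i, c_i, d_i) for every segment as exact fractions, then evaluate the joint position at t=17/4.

  seg 0: a=3 b=587/435 c=0 d=-38/435
  seg 1: a=5 b=131/435 c=-76/145 d=118/3915
  seg 2: a=2 b=-883/435 c=-22/87 d=233/1740
  seg 3: a=-2 b=-208/145 c=479/870 d=-479/7830
S(17/4) = 3125/928

Δ: Δ0=1, Δ1=-1, Δ2=-2, Δ3=-1/3
row 1: diag=10, rhs=-12; c'=3/10, d'=-6/5
row 2: denom=10−3·3/10=91/10; d'=(-6−3·-6/5)/(91/10)=-24/91
row 3: denom=10−2·20/91=870/91; d'=(10−2·-24/91)/(870/91)=479/435
back: M3=479/435
back: M2=-24/91−20/91·479/435=-44/87
back: M1=-6/5−3/10·-44/87=-152/145
M: M0=0, M1=-152/145, M2=-44/87, M3=479/435, M4=0
seg 0: a=3, c=M0/2=0, d=(M1−M0)/(6·2)=-38/435, b=Δ0−h0·(2M0+M1)/6=587/435
seg 1: a=5, c=M1/2=-76/145, d=(M2−M1)/(6·3)=118/3915, b=Δ1−h1·(2M1+M2)/6=131/435
seg 2: a=2, c=M2/2=-22/87, d=(M3−M2)/(6·2)=233/1740, b=Δ2−h2·(2M2+M3)/6=-883/435
seg 3: a=-2, c=M3/2=479/870, d=(M4−M3)/(6·3)=-479/7830, b=Δ3−h3·(2M3+M4)/6=-208/145
t_q=17/4 → seg 1, τ=9/4; S=5+131/435·τ+-76/145·τ²+118/3915·τ³=3125/928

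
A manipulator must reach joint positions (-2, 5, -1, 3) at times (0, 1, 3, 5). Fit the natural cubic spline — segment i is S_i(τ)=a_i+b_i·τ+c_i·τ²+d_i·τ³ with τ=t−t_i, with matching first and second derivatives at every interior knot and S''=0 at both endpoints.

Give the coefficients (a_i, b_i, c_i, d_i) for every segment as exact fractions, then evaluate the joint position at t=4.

  seg 0: a=-2 b=199/22 c=0 d=-45/22
  seg 1: a=5 b=32/11 c=-135/22 d=35/22
  seg 2: a=-1 b=-28/11 c=75/22 d=-25/44
S(4) = -31/44

Δ: Δ0=7, Δ1=-3, Δ2=2
row 1: diag=6, rhs=-60; c'=1/3, d'=-10
row 2: denom=8−2·1/3=22/3; d'=(30−2·-10)/(22/3)=75/11
back: M2=75/11
back: M1=-10−1/3·75/11=-135/11
M: M0=0, M1=-135/11, M2=75/11, M3=0
seg 0: a=-2, c=M0/2=0, d=(M1−M0)/(6·1)=-45/22, b=Δ0−h0·(2M0+M1)/6=199/22
seg 1: a=5, c=M1/2=-135/22, d=(M2−M1)/(6·2)=35/22, b=Δ1−h1·(2M1+M2)/6=32/11
seg 2: a=-1, c=M2/2=75/22, d=(M3−M2)/(6·2)=-25/44, b=Δ2−h2·(2M2+M3)/6=-28/11
t_q=4 → seg 2, τ=1; S=-1+-28/11·τ+75/22·τ²+-25/44·τ³=-31/44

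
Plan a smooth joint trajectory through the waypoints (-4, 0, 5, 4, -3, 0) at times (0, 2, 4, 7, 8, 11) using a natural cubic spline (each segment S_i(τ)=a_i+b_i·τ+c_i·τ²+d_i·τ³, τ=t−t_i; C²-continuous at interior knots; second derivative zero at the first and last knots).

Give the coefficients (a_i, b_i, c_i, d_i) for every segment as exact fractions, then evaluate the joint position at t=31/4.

  seg 0: a=-4 b=1972/1053 c=0 d=67/2106
  seg 1: a=0 b=2374/1053 c=67/351 d=-287/8424
  seg 2: a=5 b=5495/2106 c=-19/1404 d=-12223/37908
  seg 3: a=4 b=-26021/4212 c=-3070/1053 d=2939/1404
  seg 4: a=-3 b=-12065/2106 c=14171/4212 d=-14171/37908
S(31/4) = -124919/89856

Δ: Δ0=2, Δ1=5/2, Δ2=-1/3, Δ3=-7, Δ4=1
row 1: diag=8, rhs=3; c'=1/4, d'=3/8
row 2: denom=10−2·1/4=19/2; d'=(-17−2·3/8)/(19/2)=-71/38
row 3: denom=8−3·6/19=134/19; d'=(-40−3·-71/38)/(134/19)=-1307/268
row 4: denom=8−1·19/134=1053/134; d'=(48−1·-1307/268)/(1053/134)=14171/2106
back: M4=14171/2106
back: M3=-1307/268−19/134·14171/2106=-6140/1053
back: M2=-71/38−6/19·-6140/1053=-19/702
back: M1=3/8−1/4·-19/702=134/351
M: M0=0, M1=134/351, M2=-19/702, M3=-6140/1053, M4=14171/2106, M5=0
seg 0: a=-4, c=M0/2=0, d=(M1−M0)/(6·2)=67/2106, b=Δ0−h0·(2M0+M1)/6=1972/1053
seg 1: a=0, c=M1/2=67/351, d=(M2−M1)/(6·2)=-287/8424, b=Δ1−h1·(2M1+M2)/6=2374/1053
seg 2: a=5, c=M2/2=-19/1404, d=(M3−M2)/(6·3)=-12223/37908, b=Δ2−h2·(2M2+M3)/6=5495/2106
seg 3: a=4, c=M3/2=-3070/1053, d=(M4−M3)/(6·1)=2939/1404, b=Δ3−h3·(2M3+M4)/6=-26021/4212
seg 4: a=-3, c=M4/2=14171/4212, d=(M5−M4)/(6·3)=-14171/37908, b=Δ4−h4·(2M4+M5)/6=-12065/2106
t_q=31/4 → seg 3, τ=3/4; S=4+-26021/4212·τ+-3070/1053·τ²+2939/1404·τ³=-124919/89856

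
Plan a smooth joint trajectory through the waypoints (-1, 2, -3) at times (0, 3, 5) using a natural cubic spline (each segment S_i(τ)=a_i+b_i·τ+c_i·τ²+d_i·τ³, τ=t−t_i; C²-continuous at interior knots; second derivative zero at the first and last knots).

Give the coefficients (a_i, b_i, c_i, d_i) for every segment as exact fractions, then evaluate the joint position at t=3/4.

  seg 0: a=-1 b=41/20 c=0 d=-7/60
  seg 1: a=2 b=-11/10 c=-21/20 d=7/40
S(3/4) = 125/256

Δ: Δ0=1, Δ1=-5/2
row 1: diag=10, rhs=-21; c'=1/5, d'=-21/10
back: M1=-21/10
M: M0=0, M1=-21/10, M2=0
seg 0: a=-1, c=M0/2=0, d=(M1−M0)/(6·3)=-7/60, b=Δ0−h0·(2M0+M1)/6=41/20
seg 1: a=2, c=M1/2=-21/20, d=(M2−M1)/(6·2)=7/40, b=Δ1−h1·(2M1+M2)/6=-11/10
t_q=3/4 → seg 0, τ=3/4; S=-1+41/20·τ+0·τ²+-7/60·τ³=125/256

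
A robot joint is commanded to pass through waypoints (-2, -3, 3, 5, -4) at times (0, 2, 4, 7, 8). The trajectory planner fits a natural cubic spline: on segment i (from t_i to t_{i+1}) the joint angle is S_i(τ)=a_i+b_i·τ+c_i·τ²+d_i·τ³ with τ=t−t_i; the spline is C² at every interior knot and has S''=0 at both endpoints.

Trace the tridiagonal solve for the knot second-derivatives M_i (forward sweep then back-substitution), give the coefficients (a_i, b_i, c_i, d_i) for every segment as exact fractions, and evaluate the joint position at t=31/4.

Δ: Δ0=-1/2, Δ1=3, Δ2=2/3, Δ3=-9
row 1: diag=8, rhs=21; c'=1/4, d'=21/8
row 2: denom=10−2·1/4=19/2; d'=(-14−2·21/8)/(19/2)=-77/38
row 3: denom=8−3·6/19=134/19; d'=(-58−3·-77/38)/(134/19)=-1973/268
back: M3=-1973/268
back: M2=-77/38−6/19·-1973/268=20/67
back: M1=21/8−1/4·20/67=1367/536
M: M0=0, M1=1367/536, M2=20/67, M3=-1973/268, M4=0
seg 0: a=-2, c=M0/2=0, d=(M1−M0)/(6·2)=1367/6432, b=Δ0−h0·(2M0+M1)/6=-2171/1608
seg 1: a=-3, c=M1/2=1367/1072, d=(M2−M1)/(6·2)=-1207/6432, b=Δ1−h1·(2M1+M2)/6=965/804
seg 2: a=3, c=M2/2=10/67, d=(M3−M2)/(6·3)=-2053/4824, b=Δ2−h2·(2M2+M3)/6=6511/1608
seg 3: a=5, c=M3/2=-1973/536, d=(M4−M3)/(6·1)=1973/1608, b=Δ3−h3·(2M3+M4)/6=-5263/804
t_q=31/4 → seg 3, τ=3/4; S=5+-5263/804·τ+-1973/536·τ²+1973/1608·τ³=-50167/34304

  seg 0: a=-2 b=-2171/1608 c=0 d=1367/6432
  seg 1: a=-3 b=965/804 c=1367/1072 d=-1207/6432
  seg 2: a=3 b=6511/1608 c=10/67 d=-2053/4824
  seg 3: a=5 b=-5263/804 c=-1973/536 d=1973/1608
S(31/4) = -50167/34304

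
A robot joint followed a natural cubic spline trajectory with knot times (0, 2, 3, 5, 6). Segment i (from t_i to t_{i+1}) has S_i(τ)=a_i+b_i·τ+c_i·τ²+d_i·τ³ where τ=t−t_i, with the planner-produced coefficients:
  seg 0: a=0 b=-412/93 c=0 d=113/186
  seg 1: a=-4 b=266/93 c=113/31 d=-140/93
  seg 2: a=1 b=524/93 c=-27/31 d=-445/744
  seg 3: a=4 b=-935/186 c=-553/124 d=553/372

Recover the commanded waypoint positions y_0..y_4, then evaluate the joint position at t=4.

y_0=0 y_1=-4 y_2=1 y_3=4 y_4=-4
S(4) = 1281/248

y_0 = S_0(0) = a_0 = 0
y_1 = S_1(0) = a_1 = -4
y_2 = S_2(0) = a_2 = 1
y_3 = S_3(0) = a_3 = 4
y_4 = S_3(1) = -4
t_q=4 is in segment 2 (τ=1); S_2(τ)=1281/248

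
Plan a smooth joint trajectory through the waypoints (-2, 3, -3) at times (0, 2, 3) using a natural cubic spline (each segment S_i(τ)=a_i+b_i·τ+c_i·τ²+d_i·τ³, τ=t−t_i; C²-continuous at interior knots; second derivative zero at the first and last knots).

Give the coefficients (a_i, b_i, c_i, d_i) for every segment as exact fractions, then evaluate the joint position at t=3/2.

  seg 0: a=-2 b=16/3 c=0 d=-17/24
  seg 1: a=3 b=-19/6 c=-17/4 d=17/12
S(3/2) = 231/64

Δ: Δ0=5/2, Δ1=-6
row 1: diag=6, rhs=-51; c'=1/6, d'=-17/2
back: M1=-17/2
M: M0=0, M1=-17/2, M2=0
seg 0: a=-2, c=M0/2=0, d=(M1−M0)/(6·2)=-17/24, b=Δ0−h0·(2M0+M1)/6=16/3
seg 1: a=3, c=M1/2=-17/4, d=(M2−M1)/(6·1)=17/12, b=Δ1−h1·(2M1+M2)/6=-19/6
t_q=3/2 → seg 0, τ=3/2; S=-2+16/3·τ+0·τ²+-17/24·τ³=231/64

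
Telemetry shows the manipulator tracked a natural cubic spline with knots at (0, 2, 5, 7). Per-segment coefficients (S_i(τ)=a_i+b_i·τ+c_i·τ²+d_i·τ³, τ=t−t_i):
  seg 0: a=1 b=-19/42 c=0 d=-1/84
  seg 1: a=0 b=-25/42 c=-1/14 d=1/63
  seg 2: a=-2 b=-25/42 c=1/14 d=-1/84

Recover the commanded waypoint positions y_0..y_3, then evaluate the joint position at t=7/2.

y_0 = S_0(0) = a_0 = 1
y_1 = S_1(0) = a_1 = 0
y_2 = S_2(0) = a_2 = -2
y_3 = S_2(2) = -3
t_q=7/2 is in segment 1 (τ=3/2); S_1(τ)=-1

y_0=1 y_1=0 y_2=-2 y_3=-3
S(7/2) = -1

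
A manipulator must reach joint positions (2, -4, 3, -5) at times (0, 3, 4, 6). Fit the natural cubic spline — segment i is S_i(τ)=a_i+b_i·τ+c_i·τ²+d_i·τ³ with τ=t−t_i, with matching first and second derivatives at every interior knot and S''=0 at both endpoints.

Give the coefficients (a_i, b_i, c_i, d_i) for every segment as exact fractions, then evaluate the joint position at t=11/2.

  seg 0: a=2 b=-289/47 c=0 d=65/141
  seg 1: a=-4 b=296/47 c=195/47 d=-162/47
  seg 2: a=3 b=200/47 c=-291/47 d=97/94
S(11/2) = -801/752

Δ: Δ0=-2, Δ1=7, Δ2=-4
row 1: diag=8, rhs=54; c'=1/8, d'=27/4
row 2: denom=6−1·1/8=47/8; d'=(-66−1·27/4)/(47/8)=-582/47
back: M2=-582/47
back: M1=27/4−1/8·-582/47=390/47
M: M0=0, M1=390/47, M2=-582/47, M3=0
seg 0: a=2, c=M0/2=0, d=(M1−M0)/(6·3)=65/141, b=Δ0−h0·(2M0+M1)/6=-289/47
seg 1: a=-4, c=M1/2=195/47, d=(M2−M1)/(6·1)=-162/47, b=Δ1−h1·(2M1+M2)/6=296/47
seg 2: a=3, c=M2/2=-291/47, d=(M3−M2)/(6·2)=97/94, b=Δ2−h2·(2M2+M3)/6=200/47
t_q=11/2 → seg 2, τ=3/2; S=3+200/47·τ+-291/47·τ²+97/94·τ³=-801/752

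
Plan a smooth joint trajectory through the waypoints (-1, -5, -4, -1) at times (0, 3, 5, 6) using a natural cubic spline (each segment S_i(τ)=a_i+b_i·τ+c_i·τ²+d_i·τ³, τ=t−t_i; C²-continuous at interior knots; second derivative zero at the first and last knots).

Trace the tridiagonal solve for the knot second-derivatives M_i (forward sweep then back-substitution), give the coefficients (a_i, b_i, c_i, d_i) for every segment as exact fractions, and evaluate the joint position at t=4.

Δ: Δ0=-4/3, Δ1=1/2, Δ2=3
row 1: diag=10, rhs=11; c'=1/5, d'=11/10
row 2: denom=6−2·1/5=28/5; d'=(15−2·11/10)/(28/5)=16/7
back: M2=16/7
back: M1=11/10−1/5·16/7=9/14
M: M0=0, M1=9/14, M2=16/7, M3=0
seg 0: a=-1, c=M0/2=0, d=(M1−M0)/(6·3)=1/28, b=Δ0−h0·(2M0+M1)/6=-139/84
seg 1: a=-5, c=M1/2=9/28, d=(M2−M1)/(6·2)=23/168, b=Δ1−h1·(2M1+M2)/6=-29/42
seg 2: a=-4, c=M2/2=8/7, d=(M3−M2)/(6·1)=-8/21, b=Δ2−h2·(2M2+M3)/6=47/21
t_q=4 → seg 1, τ=1; S=-5+-29/42·τ+9/28·τ²+23/168·τ³=-293/56

  seg 0: a=-1 b=-139/84 c=0 d=1/28
  seg 1: a=-5 b=-29/42 c=9/28 d=23/168
  seg 2: a=-4 b=47/21 c=8/7 d=-8/21
S(4) = -293/56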